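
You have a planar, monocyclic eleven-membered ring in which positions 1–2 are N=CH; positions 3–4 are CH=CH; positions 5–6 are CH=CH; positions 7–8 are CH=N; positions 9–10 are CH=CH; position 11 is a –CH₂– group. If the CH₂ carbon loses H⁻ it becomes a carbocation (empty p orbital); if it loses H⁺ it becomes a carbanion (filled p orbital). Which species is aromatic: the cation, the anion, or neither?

Both ions have a continuous loop of p orbitals — each ring atom is sp².
Cation: 5 × 2 + 0 = 10 π electrons → 4(2)+2, aromatic.
Anion: 5 × 2 + 2 = 12 π electrons → 4(3), antiaromatic.

The cation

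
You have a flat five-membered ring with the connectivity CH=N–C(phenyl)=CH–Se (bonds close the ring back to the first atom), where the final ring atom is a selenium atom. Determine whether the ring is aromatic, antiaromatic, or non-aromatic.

Aromatic

Check conjugation: every atom in a ring double bond is sp² and brings one electron to the p orbital; each =N– nitrogen is pyridine-type (lone pair in the sp² plane, one electron in the p orbital); the selenium donates one lone pair from its p orbital — every position has a p orbital, so the cyclic π system is continuous.
Counting π electrons: 2 × 2 = 4 from the double-bond units + 2 from the Se atom = 6.
6 = 4(1) + 2, which satisfies Hückel's 4n+2 rule.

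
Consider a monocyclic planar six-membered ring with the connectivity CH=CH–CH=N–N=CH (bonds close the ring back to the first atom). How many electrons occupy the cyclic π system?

6

All ring atoms are sp² and supply a p orbital to the ring (every atom in a ring double bond is sp² and brings one electron to the p orbital; each sp² =N– keeps its lone pair in-plane and puts one electron into the π system); the conjugation is uninterrupted.
Counting π electrons: 3 × 2 = 6 from the 3 double-bond units.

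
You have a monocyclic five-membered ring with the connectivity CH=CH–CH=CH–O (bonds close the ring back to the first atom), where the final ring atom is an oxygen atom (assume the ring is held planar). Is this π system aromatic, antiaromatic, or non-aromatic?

Aromatic

All ring atoms are sp² and supply a p orbital to the ring (the double-bond atoms are sp², each contributing one p electron; the oxygen donates one lone pair from its p orbital); the conjugation is uninterrupted.
Counting π electrons: 2 × 2 = 4 from the double-bond units + 2 from the O atom = 6.
That gives a 4n+2 count (6, n = 1).
This is furan.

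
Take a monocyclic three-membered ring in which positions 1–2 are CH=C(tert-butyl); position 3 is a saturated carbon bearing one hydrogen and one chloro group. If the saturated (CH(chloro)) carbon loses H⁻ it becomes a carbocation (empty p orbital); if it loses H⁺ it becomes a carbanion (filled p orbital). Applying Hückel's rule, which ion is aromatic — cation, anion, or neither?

The cation

Both ions have a continuous loop of p orbitals — each ring atom is sp².
Cation: 1 × 2 + 0 = 2 π electrons → 4(0)+2, aromatic.
Anion: 1 × 2 + 2 = 4 π electrons → 4(1), antiaromatic.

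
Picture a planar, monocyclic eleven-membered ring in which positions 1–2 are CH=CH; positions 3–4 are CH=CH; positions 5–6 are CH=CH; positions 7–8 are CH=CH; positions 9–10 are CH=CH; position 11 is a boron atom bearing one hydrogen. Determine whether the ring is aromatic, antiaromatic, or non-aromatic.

Every ring atom contributes a p orbital perpendicular to the ring (every atom in a ring double bond is sp² and brings one electron to the p orbital; the boron has an empty p orbital), so the π system is cyclic and fully conjugated.
Tallying contributions gives 5 × 2 = 10 from the double-bond units + 0 from the BH atom = 10.
That gives a 4n+2 count (10, n = 2).

Aromatic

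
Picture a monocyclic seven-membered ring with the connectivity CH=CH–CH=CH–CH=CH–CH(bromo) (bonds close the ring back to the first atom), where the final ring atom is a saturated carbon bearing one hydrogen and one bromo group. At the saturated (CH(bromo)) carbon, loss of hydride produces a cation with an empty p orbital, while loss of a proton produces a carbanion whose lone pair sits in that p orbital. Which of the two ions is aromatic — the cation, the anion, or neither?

The cation

Both ions have a continuous loop of p orbitals — each ring atom is sp².
Cation: 3 × 2 + 0 = 6 π electrons → 4(1)+2, aromatic.
Anion: 3 × 2 + 2 = 8 π electrons → 4(2), antiaromatic.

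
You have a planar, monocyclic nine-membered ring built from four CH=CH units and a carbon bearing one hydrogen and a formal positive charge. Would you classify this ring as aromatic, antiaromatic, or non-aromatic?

All ring atoms are sp² and supply a p orbital to the ring (every atom in a ring double bond is sp² and brings one electron to the p orbital; the carbocation has an empty p orbital); the conjugation is uninterrupted.
π-electron count: 4 × 2 = 8 from the double-bond units + 0 from the CH(+) atom = 8.
8 = 4(2); a planar, fully conjugated 4n system is antiaromatic.

Antiaromatic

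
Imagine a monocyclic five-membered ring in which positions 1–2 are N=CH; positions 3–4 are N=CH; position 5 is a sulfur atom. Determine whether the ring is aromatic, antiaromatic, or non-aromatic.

Every ring atom contributes a p orbital perpendicular to the ring (every atom in a ring double bond is sp² and brings one electron to the p orbital; each =N– nitrogen is pyridine-type (lone pair in the sp² plane, one electron in the p orbital); the sulfur donates one lone pair from its p orbital), so the π system is cyclic and fully conjugated.
Tallying contributions gives 2 × 2 = 4 from the double-bond units + 2 from the S atom = 6.
Since 6 = 4·1 + 2, the ring meets the 4n+2 criterion.

Aromatic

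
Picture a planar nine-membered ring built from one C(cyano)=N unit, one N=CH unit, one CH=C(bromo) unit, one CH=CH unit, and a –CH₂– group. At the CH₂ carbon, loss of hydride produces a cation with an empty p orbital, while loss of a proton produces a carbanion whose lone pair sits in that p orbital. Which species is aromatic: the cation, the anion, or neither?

Both ions have a continuous loop of p orbitals — each ring atom is sp².
Cation: 4 × 2 + 0 = 8 π electrons → 4(2), antiaromatic.
Anion: 4 × 2 + 2 = 10 π electrons → 4(2)+2, aromatic.

The anion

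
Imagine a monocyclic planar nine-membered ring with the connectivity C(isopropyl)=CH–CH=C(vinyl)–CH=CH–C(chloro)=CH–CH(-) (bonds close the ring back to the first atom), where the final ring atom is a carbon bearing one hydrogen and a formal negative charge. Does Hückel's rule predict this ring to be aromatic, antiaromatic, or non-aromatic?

Every ring atom contributes a p orbital perpendicular to the ring (the double-bond atoms are sp², each contributing one p electron; the carbanion's lone pair occupies the p orbital), so the π system is cyclic and fully conjugated.
Tallying contributions gives 4 × 2 = 8 from the double-bond units + 2 from the CH(-) atom = 10.
With 10 π electrons (n = 2), the Hückel 4n+2 condition holds.

Aromatic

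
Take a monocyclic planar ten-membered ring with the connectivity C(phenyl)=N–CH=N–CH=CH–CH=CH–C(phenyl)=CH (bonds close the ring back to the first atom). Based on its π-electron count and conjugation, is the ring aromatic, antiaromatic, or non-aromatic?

Aromatic

Check conjugation: each doubly-bonded ring atom is sp² with one p-orbital electron; each =N– nitrogen is pyridine-type (lone pair in the sp² plane, one electron in the p orbital) — every position has a p orbital, so the cyclic π system is continuous.
π-electron count: 5 × 2 = 10 from the 5 double-bond units.
Since 10 = 4·2 + 2, the ring meets the 4n+2 criterion.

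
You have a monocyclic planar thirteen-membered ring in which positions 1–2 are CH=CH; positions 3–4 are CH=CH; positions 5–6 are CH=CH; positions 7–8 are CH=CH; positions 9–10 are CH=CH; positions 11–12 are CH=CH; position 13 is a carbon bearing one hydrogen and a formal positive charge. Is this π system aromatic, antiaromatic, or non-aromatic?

Antiaromatic

Check conjugation: every atom in a ring double bond is sp² and brings one electron to the p orbital; the carbocation has an empty p orbital — every position has a p orbital, so the cyclic π system is continuous.
Counting π electrons: 6 × 2 = 12 from the double-bond units + 0 from the CH(+) atom = 12.
With 12 = 4·3 π electrons, Hückel's rule classifies the planar ring as antiaromatic.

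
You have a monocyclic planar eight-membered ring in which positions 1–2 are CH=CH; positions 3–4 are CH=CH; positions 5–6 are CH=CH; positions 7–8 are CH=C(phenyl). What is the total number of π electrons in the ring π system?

8

Every ring atom contributes a p orbital perpendicular to the ring (each doubly-bonded ring atom is sp² with one p-orbital electron), so the π system is cyclic and fully conjugated.
π-electron count: 4 × 2 = 8 from the 4 double-bond units.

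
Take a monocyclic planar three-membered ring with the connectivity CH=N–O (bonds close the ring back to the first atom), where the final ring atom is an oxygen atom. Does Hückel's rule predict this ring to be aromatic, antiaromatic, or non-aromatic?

Every ring atom contributes a p orbital perpendicular to the ring (every atom in a ring double bond is sp² and brings one electron to the p orbital; each sp² =N– keeps its lone pair in-plane and puts one electron into the π system; the oxygen donates one lone pair from its p orbital), so the π system is cyclic and fully conjugated.
Adding the contributions, 1 × 2 = 2 from the double-bond unit + 2 from the O atom = 4.
4 is a 4n count (n = 1), so the planar conjugated ring is antiaromatic.

Antiaromatic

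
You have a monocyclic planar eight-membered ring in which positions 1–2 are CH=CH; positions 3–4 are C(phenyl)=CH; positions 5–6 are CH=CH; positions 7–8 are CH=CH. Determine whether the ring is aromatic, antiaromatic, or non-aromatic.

Antiaromatic

Check conjugation: each doubly-bonded ring atom is sp² with one p-orbital electron — every position has a p orbital, so the cyclic π system is continuous.
Counting π electrons: 4 × 2 = 8 from the 4 double-bond units.
With 8 = 4·2 π electrons, Hückel's rule classifies the planar ring as antiaromatic.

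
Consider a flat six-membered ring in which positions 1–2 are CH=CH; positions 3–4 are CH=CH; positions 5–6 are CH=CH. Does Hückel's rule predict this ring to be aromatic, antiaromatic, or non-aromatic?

All ring atoms are sp² and supply a p orbital to the ring (the double-bond atoms are sp², each contributing one p electron); the conjugation is uninterrupted.
π-electron count: 3 × 2 = 6 from the 3 double-bond units.
Since 6 = 4·1 + 2, the ring meets the 4n+2 criterion.

Aromatic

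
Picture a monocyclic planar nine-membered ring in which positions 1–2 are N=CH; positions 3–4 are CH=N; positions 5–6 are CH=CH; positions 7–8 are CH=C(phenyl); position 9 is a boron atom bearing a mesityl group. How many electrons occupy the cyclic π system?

Check conjugation: every atom in a ring double bond is sp² and brings one electron to the p orbital; the doubly-bonded nitrogens are pyridine-type — their lone pairs lie in the ring plane, leaving one electron in the p orbital; the boron has an empty p orbital — every position has a p orbital, so the cyclic π system is continuous.
Counting π electrons: 4 × 2 = 8 from the double-bond units + 0 from the B(mesityl) atom = 8.

8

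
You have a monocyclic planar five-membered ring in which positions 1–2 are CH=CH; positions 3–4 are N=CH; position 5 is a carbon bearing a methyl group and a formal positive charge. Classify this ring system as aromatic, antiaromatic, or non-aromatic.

Antiaromatic

The p orbitals form a continuous loop: the double-bond atoms are sp², each contributing one p electron; the doubly-bonded nitrogens are pyridine-type — their lone pairs lie in the ring plane, leaving one electron in the p orbital; the carbocation has an empty p orbital. The ring is fully conjugated.
π-electron count: 2 × 2 = 4 from the double-bond units + 0 from the C(methyl)(+) atom = 4.
With 4 = 4·1 π electrons, Hückel's rule classifies the planar ring as antiaromatic.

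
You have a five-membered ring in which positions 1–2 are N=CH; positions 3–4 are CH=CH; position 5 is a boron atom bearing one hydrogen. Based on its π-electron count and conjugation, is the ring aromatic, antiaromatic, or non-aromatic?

Check conjugation: every atom in a ring double bond is sp² and brings one electron to the p orbital; the doubly-bonded nitrogens are pyridine-type — their lone pairs lie in the ring plane, leaving one electron in the p orbital; the boron has an empty p orbital — every position has a p orbital, so the cyclic π system is continuous.
Tallying contributions gives 2 × 2 = 4 from the double-bond units + 0 from the BH atom = 4.
With 4 = 4·1 π electrons, Hückel's rule classifies the planar ring as antiaromatic.

Antiaromatic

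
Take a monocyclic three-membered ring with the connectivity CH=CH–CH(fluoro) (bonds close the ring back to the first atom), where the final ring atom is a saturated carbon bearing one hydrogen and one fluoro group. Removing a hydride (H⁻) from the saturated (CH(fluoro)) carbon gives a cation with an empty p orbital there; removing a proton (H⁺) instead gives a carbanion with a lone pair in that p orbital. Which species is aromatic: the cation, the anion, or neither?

Once that carbon is sp², every ring atom has a p orbital and both ions are fully conjugated.
Cation: 1 × 2 + 0 = 2 π electrons → 4(0)+2, aromatic.
Anion: 1 × 2 + 2 = 4 π electrons → 4(1), antiaromatic.

The cation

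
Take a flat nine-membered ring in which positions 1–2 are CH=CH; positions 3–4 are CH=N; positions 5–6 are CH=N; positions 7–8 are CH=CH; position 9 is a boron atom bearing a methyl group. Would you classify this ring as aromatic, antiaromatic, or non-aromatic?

Check conjugation: each doubly-bonded ring atom is sp² with one p-orbital electron; each =N– nitrogen is pyridine-type (lone pair in the sp² plane, one electron in the p orbital); the boron has an empty p orbital — every position has a p orbital, so the cyclic π system is continuous.
π-electron count: 4 × 2 = 8 from the double-bond units + 0 from the B(methyl) atom = 8.
8 = 4(2); a planar, fully conjugated 4n system is antiaromatic.

Antiaromatic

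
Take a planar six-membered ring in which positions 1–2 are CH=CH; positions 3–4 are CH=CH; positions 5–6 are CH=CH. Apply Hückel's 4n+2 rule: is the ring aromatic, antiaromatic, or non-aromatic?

All ring atoms are sp² and supply a p orbital to the ring (every atom in a ring double bond is sp² and brings one electron to the p orbital); the conjugation is uninterrupted.
Counting π electrons: 3 × 2 = 6 from the 3 double-bond units.
That gives a 4n+2 count (6, n = 1).

Aromatic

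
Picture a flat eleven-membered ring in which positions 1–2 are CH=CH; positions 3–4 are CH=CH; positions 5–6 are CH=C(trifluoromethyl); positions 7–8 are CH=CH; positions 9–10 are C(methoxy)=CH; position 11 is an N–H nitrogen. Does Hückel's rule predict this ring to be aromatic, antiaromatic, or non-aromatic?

Antiaromatic

The p orbitals form a continuous loop: every atom in a ring double bond is sp² and brings one electron to the p orbital; the pyrrole-type nitrogen donates its lone pair from the p orbital. The ring is fully conjugated.
Adding the contributions, 5 × 2 = 10 from the double-bond units + 2 from the NH atom = 12.
12 = 4(3); a planar, fully conjugated 4n system is antiaromatic.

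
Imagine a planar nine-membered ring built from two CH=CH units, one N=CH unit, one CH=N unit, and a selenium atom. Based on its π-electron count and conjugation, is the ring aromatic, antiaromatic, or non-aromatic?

The p orbitals form a continuous loop: the double-bond atoms are sp², each contributing one p electron; each sp² =N– keeps its lone pair in-plane and puts one electron into the π system; the selenium donates one lone pair from its p orbital. The ring is fully conjugated.
Adding the contributions, 4 × 2 = 8 from the double-bond units + 2 from the Se atom = 10.
With 10 π electrons (n = 2), the Hückel 4n+2 condition holds.

Aromatic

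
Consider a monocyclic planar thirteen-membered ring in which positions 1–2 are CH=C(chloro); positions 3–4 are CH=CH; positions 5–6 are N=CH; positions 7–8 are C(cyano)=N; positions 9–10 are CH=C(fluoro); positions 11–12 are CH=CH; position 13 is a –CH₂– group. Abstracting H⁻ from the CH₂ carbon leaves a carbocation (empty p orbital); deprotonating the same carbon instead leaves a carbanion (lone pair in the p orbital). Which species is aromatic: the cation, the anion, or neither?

The anion

Both ions have a continuous loop of p orbitals — each ring atom is sp².
Cation: 6 × 2 + 0 = 12 π electrons → 4(3), antiaromatic.
Anion: 6 × 2 + 2 = 14 π electrons → 4(3)+2, aromatic.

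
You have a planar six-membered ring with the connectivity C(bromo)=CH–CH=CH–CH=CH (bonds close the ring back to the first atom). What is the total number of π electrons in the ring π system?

6

Check conjugation: each doubly-bonded ring atom is sp² with one p-orbital electron — every position has a p orbital, so the cyclic π system is continuous.
π-electron count: 3 × 2 = 6 from the 3 double-bond units.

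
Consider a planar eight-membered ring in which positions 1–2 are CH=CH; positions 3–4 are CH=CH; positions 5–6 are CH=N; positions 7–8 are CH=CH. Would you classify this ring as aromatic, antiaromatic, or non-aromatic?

Antiaromatic

All ring atoms are sp² and supply a p orbital to the ring (the double-bond atoms are sp², each contributing one p electron; each sp² =N– keeps its lone pair in-plane and puts one electron into the π system); the conjugation is uninterrupted.
Adding the contributions, 4 × 2 = 8 from the 4 double-bond units.
8 = 4(2); a planar, fully conjugated 4n system is antiaromatic.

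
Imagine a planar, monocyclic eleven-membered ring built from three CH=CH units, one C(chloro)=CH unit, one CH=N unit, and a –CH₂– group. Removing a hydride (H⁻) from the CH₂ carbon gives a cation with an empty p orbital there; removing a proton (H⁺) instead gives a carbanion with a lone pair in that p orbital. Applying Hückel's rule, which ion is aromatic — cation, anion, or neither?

Once that carbon is sp², every ring atom has a p orbital and both ions are fully conjugated.
Cation: 5 × 2 + 0 = 10 π electrons → 4(2)+2, aromatic.
Anion: 5 × 2 + 2 = 12 π electrons → 4(3), antiaromatic.

The cation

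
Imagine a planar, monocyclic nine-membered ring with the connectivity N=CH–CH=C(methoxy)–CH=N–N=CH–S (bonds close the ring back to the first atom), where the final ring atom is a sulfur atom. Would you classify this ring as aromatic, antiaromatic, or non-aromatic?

Every ring atom contributes a p orbital perpendicular to the ring (each doubly-bonded ring atom is sp² with one p-orbital electron; each =N– nitrogen is pyridine-type (lone pair in the sp² plane, one electron in the p orbital); the sulfur donates one lone pair from its p orbital), so the π system is cyclic and fully conjugated.
π-electron count: 4 × 2 = 8 from the double-bond units + 2 from the S atom = 10.
10 = 4(2) + 2, which satisfies Hückel's 4n+2 rule.

Aromatic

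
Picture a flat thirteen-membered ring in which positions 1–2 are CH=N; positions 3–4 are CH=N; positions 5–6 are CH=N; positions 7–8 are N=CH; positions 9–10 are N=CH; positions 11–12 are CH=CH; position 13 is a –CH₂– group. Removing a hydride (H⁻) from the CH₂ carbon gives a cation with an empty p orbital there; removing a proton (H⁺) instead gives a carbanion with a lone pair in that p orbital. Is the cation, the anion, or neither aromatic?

Both ions have a continuous loop of p orbitals — each ring atom is sp².
Cation: 6 × 2 + 0 = 12 π electrons → 4(3), antiaromatic.
Anion: 6 × 2 + 2 = 14 π electrons → 4(3)+2, aromatic.

The anion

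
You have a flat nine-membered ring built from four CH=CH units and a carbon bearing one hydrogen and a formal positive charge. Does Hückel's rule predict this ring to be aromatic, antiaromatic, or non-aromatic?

Every ring atom contributes a p orbital perpendicular to the ring (every atom in a ring double bond is sp² and brings one electron to the p orbital; the carbocation has an empty p orbital), so the π system is cyclic and fully conjugated.
Adding the contributions, 4 × 2 = 8 from the double-bond units + 0 from the CH(+) atom = 8.
A 4n π count (8, n = 2) in a planar conjugated ring means antiaromatic.

Antiaromatic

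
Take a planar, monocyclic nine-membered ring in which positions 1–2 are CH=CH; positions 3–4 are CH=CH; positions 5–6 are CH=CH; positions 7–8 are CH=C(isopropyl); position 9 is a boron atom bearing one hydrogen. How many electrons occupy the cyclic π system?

Check conjugation: the double-bond atoms are sp², each contributing one p electron; the boron has an empty p orbital — every position has a p orbital, so the cyclic π system is continuous.
Counting π electrons: 4 × 2 = 8 from the double-bond units + 0 from the BH atom = 8.

8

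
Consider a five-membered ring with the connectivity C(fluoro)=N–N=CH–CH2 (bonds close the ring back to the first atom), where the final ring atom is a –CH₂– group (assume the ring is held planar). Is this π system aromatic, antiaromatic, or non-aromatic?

Non-aromatic

The CH2 position has four σ bonds — the tetrahedral CH₂ carbon is sp³ and has no p orbital in the ring π system — so the cyclic conjugation is interrupted.
Hückel's rule only applies to fully conjugated rings, so this one is simply non-aromatic.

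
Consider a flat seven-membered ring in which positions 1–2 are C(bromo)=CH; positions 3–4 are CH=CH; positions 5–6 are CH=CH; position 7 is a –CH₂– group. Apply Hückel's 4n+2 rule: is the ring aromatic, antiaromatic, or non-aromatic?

Non-aromatic

Because the tetrahedral CH₂ carbon is sp³ and has no p orbital in the ring π system at the CH2 position, the π system cannot extend all the way around the ring.
Broken conjugation rules out both aromaticity and antiaromaticity.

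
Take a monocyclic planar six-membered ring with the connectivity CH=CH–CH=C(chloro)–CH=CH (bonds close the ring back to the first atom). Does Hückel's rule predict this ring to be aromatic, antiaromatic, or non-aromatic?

The p orbitals form a continuous loop: every atom in a ring double bond is sp² and brings one electron to the p orbital. The ring is fully conjugated.
π-electron count: 3 × 2 = 6 from the 3 double-bond units.
6 = 4(1) + 2, which satisfies Hückel's 4n+2 rule.

Aromatic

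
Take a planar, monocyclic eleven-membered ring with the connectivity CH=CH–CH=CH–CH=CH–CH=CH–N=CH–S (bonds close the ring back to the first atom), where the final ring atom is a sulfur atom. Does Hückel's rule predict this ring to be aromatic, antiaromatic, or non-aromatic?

The p orbitals form a continuous loop: the double-bond atoms are sp², each contributing one p electron; each =N– nitrogen is pyridine-type (lone pair in the sp² plane, one electron in the p orbital); the sulfur donates one lone pair from its p orbital. The ring is fully conjugated.
π-electron count: 5 × 2 = 10 from the double-bond units + 2 from the S atom = 12.
12 = 4(3); a planar, fully conjugated 4n system is antiaromatic.

Antiaromatic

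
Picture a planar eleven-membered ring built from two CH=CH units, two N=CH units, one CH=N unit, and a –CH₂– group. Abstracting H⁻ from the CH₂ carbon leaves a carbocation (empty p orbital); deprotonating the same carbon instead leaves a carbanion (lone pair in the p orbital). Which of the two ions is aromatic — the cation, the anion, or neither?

Once that carbon is sp², every ring atom has a p orbital and both ions are fully conjugated.
Cation: 5 × 2 + 0 = 10 π electrons → 4(2)+2, aromatic.
Anion: 5 × 2 + 2 = 12 π electrons → 4(3), antiaromatic.

The cation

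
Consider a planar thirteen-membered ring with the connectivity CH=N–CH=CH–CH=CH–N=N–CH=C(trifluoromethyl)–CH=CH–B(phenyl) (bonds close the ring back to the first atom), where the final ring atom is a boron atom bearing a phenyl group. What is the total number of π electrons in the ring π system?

12

The p orbitals form a continuous loop: every atom in a ring double bond is sp² and brings one electron to the p orbital; each sp² =N– keeps its lone pair in-plane and puts one electron into the π system; the boron has an empty p orbital. The ring is fully conjugated.
Counting π electrons: 6 × 2 = 12 from the double-bond units + 0 from the B(phenyl) atom = 12.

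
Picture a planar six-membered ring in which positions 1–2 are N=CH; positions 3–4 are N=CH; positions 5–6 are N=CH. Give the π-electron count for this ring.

All ring atoms are sp² and supply a p orbital to the ring (the double-bond atoms are sp², each contributing one p electron; each =N– nitrogen is pyridine-type (lone pair in the sp² plane, one electron in the p orbital)); the conjugation is uninterrupted.
Counting π electrons: 3 × 2 = 6 from the 3 double-bond units.

6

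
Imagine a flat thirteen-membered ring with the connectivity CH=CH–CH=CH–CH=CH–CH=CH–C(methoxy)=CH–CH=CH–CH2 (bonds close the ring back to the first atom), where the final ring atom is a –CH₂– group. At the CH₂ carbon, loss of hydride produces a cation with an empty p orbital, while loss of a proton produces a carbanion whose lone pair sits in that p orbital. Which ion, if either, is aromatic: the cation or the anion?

The anion

In either ion the ring is fully conjugated: every atom, including the new sp² carbon, supplies a p orbital.
Cation: 6 × 2 + 0 = 12 π electrons → 4(3), antiaromatic.
Anion: 6 × 2 + 2 = 14 π electrons → 4(3)+2, aromatic.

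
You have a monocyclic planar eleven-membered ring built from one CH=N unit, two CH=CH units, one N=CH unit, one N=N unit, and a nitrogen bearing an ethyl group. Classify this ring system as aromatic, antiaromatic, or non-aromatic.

Every ring atom contributes a p orbital perpendicular to the ring (every atom in a ring double bond is sp² and brings one electron to the p orbital; the doubly-bonded nitrogens are pyridine-type — their lone pairs lie in the ring plane, leaving one electron in the p orbital; the pyrrole-type nitrogen donates its lone pair from the p orbital), so the π system is cyclic and fully conjugated.
Adding the contributions, 5 × 2 = 10 from the double-bond units + 2 from the N(ethyl) atom = 12.
12 is a 4n count (n = 3), so the planar conjugated ring is antiaromatic.

Antiaromatic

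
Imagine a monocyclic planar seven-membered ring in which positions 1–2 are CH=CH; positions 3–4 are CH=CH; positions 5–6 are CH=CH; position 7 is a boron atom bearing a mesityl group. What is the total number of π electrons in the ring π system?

6

The p orbitals form a continuous loop: every atom in a ring double bond is sp² and brings one electron to the p orbital; the boron has an empty p orbital. The ring is fully conjugated.
Counting π electrons: 3 × 2 = 6 from the double-bond units + 0 from the B(mesityl) atom = 6.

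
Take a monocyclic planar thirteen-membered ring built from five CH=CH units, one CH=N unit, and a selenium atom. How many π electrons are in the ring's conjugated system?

14

The p orbitals form a continuous loop: every atom in a ring double bond is sp² and brings one electron to the p orbital; each =N– nitrogen is pyridine-type (lone pair in the sp² plane, one electron in the p orbital); the selenium donates one lone pair from its p orbital. The ring is fully conjugated.
Tallying contributions gives 6 × 2 = 12 from the double-bond units + 2 from the Se atom = 14.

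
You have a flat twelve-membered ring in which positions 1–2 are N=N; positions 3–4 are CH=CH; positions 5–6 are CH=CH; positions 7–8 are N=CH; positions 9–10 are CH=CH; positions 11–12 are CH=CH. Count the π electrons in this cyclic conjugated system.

Every ring atom contributes a p orbital perpendicular to the ring (each doubly-bonded ring atom is sp² with one p-orbital electron; the doubly-bonded nitrogens are pyridine-type — their lone pairs lie in the ring plane, leaving one electron in the p orbital), so the π system is cyclic and fully conjugated.
Tallying contributions gives 6 × 2 = 12 from the 6 double-bond units.

12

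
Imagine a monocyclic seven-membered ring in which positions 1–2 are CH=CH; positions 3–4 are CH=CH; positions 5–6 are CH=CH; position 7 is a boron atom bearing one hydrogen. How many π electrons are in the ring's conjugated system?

The p orbitals form a continuous loop: each doubly-bonded ring atom is sp² with one p-orbital electron; the boron has an empty p orbital. The ring is fully conjugated.
Counting π electrons: 3 × 2 = 6 from the double-bond units + 0 from the BH atom = 6.

6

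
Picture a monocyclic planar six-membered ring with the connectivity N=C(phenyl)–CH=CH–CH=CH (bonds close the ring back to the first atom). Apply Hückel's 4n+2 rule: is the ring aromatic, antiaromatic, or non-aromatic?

Aromatic

All ring atoms are sp² and supply a p orbital to the ring (the double-bond atoms are sp², each contributing one p electron; each sp² =N– keeps its lone pair in-plane and puts one electron into the π system); the conjugation is uninterrupted.
Counting π electrons: 3 × 2 = 6 from the 3 double-bond units.
6 = 4(1) + 2, which satisfies Hückel's 4n+2 rule.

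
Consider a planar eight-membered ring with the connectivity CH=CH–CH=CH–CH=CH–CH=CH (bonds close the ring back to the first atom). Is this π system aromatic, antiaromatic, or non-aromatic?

Check conjugation: each doubly-bonded ring atom is sp² with one p-orbital electron — every position has a p orbital, so the cyclic π system is continuous.
Adding the contributions, 4 × 2 = 8 from the 4 double-bond units.
8 is a 4n count (n = 2), so the planar conjugated ring is antiaromatic.

Antiaromatic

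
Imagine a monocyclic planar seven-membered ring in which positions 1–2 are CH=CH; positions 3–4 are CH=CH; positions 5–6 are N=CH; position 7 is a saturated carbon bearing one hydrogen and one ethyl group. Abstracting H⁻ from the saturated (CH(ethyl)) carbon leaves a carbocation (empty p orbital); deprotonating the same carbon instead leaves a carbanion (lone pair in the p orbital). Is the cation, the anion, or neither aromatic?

The cation

In either ion the ring is fully conjugated: every atom, including the new sp² carbon, supplies a p orbital.
Cation: 3 × 2 + 0 = 6 π electrons → 4(1)+2, aromatic.
Anion: 3 × 2 + 2 = 8 π electrons → 4(2), antiaromatic.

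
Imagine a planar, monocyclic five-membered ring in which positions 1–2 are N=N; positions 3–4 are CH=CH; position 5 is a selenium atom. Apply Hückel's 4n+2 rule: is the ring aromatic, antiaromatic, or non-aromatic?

Aromatic

The p orbitals form a continuous loop: each doubly-bonded ring atom is sp² with one p-orbital electron; each sp² =N– keeps its lone pair in-plane and puts one electron into the π system; the selenium donates one lone pair from its p orbital. The ring is fully conjugated.
π-electron count: 2 × 2 = 4 from the double-bond units + 2 from the Se atom = 6.
That gives a 4n+2 count (6, n = 1).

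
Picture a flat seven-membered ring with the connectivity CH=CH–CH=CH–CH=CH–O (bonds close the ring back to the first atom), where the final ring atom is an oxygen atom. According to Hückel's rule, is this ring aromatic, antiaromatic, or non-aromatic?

The p orbitals form a continuous loop: every atom in a ring double bond is sp² and brings one electron to the p orbital; the oxygen donates one lone pair from its p orbital. The ring is fully conjugated.
Adding the contributions, 3 × 2 = 6 from the double-bond units + 2 from the O atom = 8.
8 is a 4n count (n = 2), so the planar conjugated ring is antiaromatic.

Antiaromatic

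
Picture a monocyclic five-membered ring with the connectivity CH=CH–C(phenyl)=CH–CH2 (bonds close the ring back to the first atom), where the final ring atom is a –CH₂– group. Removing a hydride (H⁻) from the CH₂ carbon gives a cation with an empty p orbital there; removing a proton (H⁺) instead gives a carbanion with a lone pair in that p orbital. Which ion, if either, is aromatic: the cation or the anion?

Once that carbon is sp², every ring atom has a p orbital and both ions are fully conjugated.
Cation: 2 × 2 + 0 = 4 π electrons → 4(1), antiaromatic.
Anion: 2 × 2 + 2 = 6 π electrons → 4(1)+2, aromatic.

The anion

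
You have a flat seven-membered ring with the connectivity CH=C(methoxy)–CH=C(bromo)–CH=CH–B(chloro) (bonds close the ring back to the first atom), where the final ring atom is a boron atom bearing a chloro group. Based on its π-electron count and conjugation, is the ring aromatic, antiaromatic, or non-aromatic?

Aromatic

The p orbitals form a continuous loop: each doubly-bonded ring atom is sp² with one p-orbital electron; the boron has an empty p orbital. The ring is fully conjugated.
Counting π electrons: 3 × 2 = 6 from the double-bond units + 0 from the B(chloro) atom = 6.
That gives a 4n+2 count (6, n = 1).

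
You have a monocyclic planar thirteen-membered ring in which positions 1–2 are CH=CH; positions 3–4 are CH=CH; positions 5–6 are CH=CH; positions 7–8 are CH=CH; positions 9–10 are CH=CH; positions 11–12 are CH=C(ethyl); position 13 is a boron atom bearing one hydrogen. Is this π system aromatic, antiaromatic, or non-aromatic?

Antiaromatic

The p orbitals form a continuous loop: each doubly-bonded ring atom is sp² with one p-orbital electron; the boron has an empty p orbital. The ring is fully conjugated.
Tallying contributions gives 6 × 2 = 12 from the double-bond units + 0 from the BH atom = 12.
12 is a 4n count (n = 3), so the planar conjugated ring is antiaromatic.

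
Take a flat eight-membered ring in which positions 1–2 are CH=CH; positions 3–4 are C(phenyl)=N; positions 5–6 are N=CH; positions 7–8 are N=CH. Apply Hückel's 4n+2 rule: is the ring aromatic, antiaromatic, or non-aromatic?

Antiaromatic

All ring atoms are sp² and supply a p orbital to the ring (the double-bond atoms are sp², each contributing one p electron; each sp² =N– keeps its lone pair in-plane and puts one electron into the π system); the conjugation is uninterrupted.
Counting π electrons: 4 × 2 = 8 from the 4 double-bond units.
8 = 4(2); a planar, fully conjugated 4n system is antiaromatic.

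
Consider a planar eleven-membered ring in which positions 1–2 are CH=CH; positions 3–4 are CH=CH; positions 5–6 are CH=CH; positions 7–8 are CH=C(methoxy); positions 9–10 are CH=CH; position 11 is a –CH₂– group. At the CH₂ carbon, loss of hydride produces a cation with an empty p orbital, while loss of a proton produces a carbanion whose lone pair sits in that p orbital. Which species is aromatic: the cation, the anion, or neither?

The cation

Both ions have a continuous loop of p orbitals — each ring atom is sp².
Cation: 5 × 2 + 0 = 10 π electrons → 4(2)+2, aromatic.
Anion: 5 × 2 + 2 = 12 π electrons → 4(3), antiaromatic.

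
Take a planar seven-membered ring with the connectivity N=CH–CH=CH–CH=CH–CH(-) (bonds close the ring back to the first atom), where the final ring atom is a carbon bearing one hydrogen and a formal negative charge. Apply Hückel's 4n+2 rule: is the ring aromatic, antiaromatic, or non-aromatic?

Every ring atom contributes a p orbital perpendicular to the ring (each doubly-bonded ring atom is sp² with one p-orbital electron; each =N– nitrogen is pyridine-type (lone pair in the sp² plane, one electron in the p orbital); the carbanion's lone pair occupies the p orbital), so the π system is cyclic and fully conjugated.
Adding the contributions, 3 × 2 = 6 from the double-bond units + 2 from the CH(-) atom = 8.
8 is a 4n count (n = 2), so the planar conjugated ring is antiaromatic.

Antiaromatic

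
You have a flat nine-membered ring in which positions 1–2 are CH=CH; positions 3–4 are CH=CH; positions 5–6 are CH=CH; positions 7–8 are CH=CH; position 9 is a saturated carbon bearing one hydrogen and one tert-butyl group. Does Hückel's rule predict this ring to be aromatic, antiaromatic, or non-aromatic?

Non-aromatic

At the CH(tert-butyl) position, that saturated carbon is sp³ and has no p orbital in the ring π system; the ring's p-orbital overlap is broken there.
Without a continuous loop of overlapping p orbitals the Hückel electron count never comes into play.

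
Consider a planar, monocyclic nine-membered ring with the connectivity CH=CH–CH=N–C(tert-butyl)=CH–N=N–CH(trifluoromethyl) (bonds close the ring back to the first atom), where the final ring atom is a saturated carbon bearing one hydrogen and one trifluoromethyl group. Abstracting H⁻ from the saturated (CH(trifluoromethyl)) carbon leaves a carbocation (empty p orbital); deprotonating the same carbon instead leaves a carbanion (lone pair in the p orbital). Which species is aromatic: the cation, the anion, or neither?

The anion

In either ion the ring is fully conjugated: every atom, including the new sp² carbon, supplies a p orbital.
Cation: 4 × 2 + 0 = 8 π electrons → 4(2), antiaromatic.
Anion: 4 × 2 + 2 = 10 π electrons → 4(2)+2, aromatic.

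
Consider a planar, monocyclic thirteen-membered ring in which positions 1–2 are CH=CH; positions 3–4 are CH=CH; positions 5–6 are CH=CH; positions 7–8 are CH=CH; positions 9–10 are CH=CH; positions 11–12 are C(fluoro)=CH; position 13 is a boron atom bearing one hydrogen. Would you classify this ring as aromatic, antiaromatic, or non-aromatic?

Antiaromatic

All ring atoms are sp² and supply a p orbital to the ring (each doubly-bonded ring atom is sp² with one p-orbital electron; the boron has an empty p orbital); the conjugation is uninterrupted.
Adding the contributions, 6 × 2 = 12 from the double-bond units + 0 from the BH atom = 12.
A 4n π count (12, n = 3) in a planar conjugated ring means antiaromatic.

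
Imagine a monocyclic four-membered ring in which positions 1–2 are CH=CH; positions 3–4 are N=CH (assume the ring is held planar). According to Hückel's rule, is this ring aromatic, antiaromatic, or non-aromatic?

The p orbitals form a continuous loop: every atom in a ring double bond is sp² and brings one electron to the p orbital; each sp² =N– keeps its lone pair in-plane and puts one electron into the π system. The ring is fully conjugated.
π-electron count: 2 × 2 = 4 from the 2 double-bond units.
A 4n π count (4, n = 1) in a planar conjugated ring means antiaromatic.

Antiaromatic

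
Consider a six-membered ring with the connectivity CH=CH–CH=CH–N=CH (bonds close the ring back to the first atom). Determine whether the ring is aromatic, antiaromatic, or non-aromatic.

Aromatic

The p orbitals form a continuous loop: the double-bond atoms are sp², each contributing one p electron; the doubly-bonded nitrogens are pyridine-type — their lone pairs lie in the ring plane, leaving one electron in the p orbital. The ring is fully conjugated.
π-electron count: 3 × 2 = 6 from the 3 double-bond units.
That gives a 4n+2 count (6, n = 1).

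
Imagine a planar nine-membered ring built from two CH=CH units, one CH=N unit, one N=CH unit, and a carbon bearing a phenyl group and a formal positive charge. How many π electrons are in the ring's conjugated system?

8

The p orbitals form a continuous loop: each doubly-bonded ring atom is sp² with one p-orbital electron; the doubly-bonded nitrogens are pyridine-type — their lone pairs lie in the ring plane, leaving one electron in the p orbital; the carbocation has an empty p orbital. The ring is fully conjugated.
π-electron count: 4 × 2 = 8 from the double-bond units + 0 from the C(phenyl)(+) atom = 8.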